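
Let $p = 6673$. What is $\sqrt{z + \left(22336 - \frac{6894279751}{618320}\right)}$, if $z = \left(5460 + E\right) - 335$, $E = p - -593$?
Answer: $\frac{\sqrt{563371404465405}}{154580} \approx 153.55$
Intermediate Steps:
$E = 7266$ ($E = 6673 - -593 = 6673 + 593 = 7266$)
$z = 12391$ ($z = \left(5460 + 7266\right) - 335 = 12726 - 335 = 12391$)
$\sqrt{z + \left(22336 - \frac{6894279751}{618320}\right)} = \sqrt{12391 + \left(22336 - \frac{6894279751}{618320}\right)} = \sqrt{12391 + \frac{6916515769}{618320}} = \sqrt{\frac{14578118889}{618320}} = \frac{\sqrt{563371404465405}}{154580}$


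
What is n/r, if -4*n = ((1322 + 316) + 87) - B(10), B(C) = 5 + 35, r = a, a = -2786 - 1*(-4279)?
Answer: -1685/5972 ≈ -0.28215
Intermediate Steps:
a = 1493 (a = -2786 + 4279 = 1493)
r = 1493
B(C) = 40
n = -1685/4 (n = -(((1322 + 316) + 87) - 1*40)/4 = -((1638 + 87) - 40)/4 = -(1725 - 40)/4 = -¼*1685 = -1685/4 ≈ -421.25)
n/r = -1685/4/1493 = -1685/4*1/1493 = -1685/5972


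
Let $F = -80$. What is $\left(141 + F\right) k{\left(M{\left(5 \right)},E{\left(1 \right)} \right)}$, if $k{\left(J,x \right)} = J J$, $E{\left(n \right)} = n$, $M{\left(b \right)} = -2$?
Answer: $244$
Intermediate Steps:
$k{\left(J,x \right)} = J^{2}$
$\left(141 + F\right) k{\left(M{\left(5 \right)},E{\left(1 \right)} \right)} = \left(141 - 80\right) \left(-2\right)^{2} = 61 \cdot 4 = 244$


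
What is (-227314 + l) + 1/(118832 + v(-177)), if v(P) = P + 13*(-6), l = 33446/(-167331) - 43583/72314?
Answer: -326157197986874587127/1434826039971918 ≈ -2.2731e+5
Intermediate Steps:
l = -9711401017/12100373934 (l = 33446*(-1/167331) - 43583*1/72314 = -33446/167331 - 43583/72314 = -9711401017/12100373934 ≈ -0.80257)
v(P) = -78 + P (v(P) = P - 78 = -78 + P)
(-227314 + l) + 1/(118832 + v(-177)) = (-227314 - 9711401017/12100373934) + 1/(118832 + (-78 - 177)) = -2750594111834293/12100373934 + 1/(118832 - 255) = -2750594111834293/12100373934 + 1/118577 = -326157197986874587127/1434826039971918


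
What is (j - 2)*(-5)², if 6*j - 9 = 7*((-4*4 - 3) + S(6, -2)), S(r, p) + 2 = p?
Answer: -2050/3 ≈ -683.33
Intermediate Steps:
S(r, p) = -2 + p
j = -76/3 (j = 3/2 + (7*((-4*4 - 3) + (-2 - 2)))/6 = 3/2 + (7*((-16 - 3) - 4))/6 = 3/2 + (7*(-19 - 4))/6 = 3/2 + (7*(-23))/6 = 3/2 + (⅙)*(-161) = 3/2 - 161/6 = -76/3 ≈ -25.333)
(j - 2)*(-5)² = (-76/3 - 2)*(-5)² = -82/3*25 = -2050/3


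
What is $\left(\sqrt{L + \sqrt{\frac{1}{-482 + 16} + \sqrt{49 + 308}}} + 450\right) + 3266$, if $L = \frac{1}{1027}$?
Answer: $3716 + \frac{\sqrt{223019212 + 491503714 \sqrt{466} \sqrt{-1 + 466 \sqrt{357}}}}{478582} \approx 3718.1$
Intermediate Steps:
$L = \frac{1}{1027} \approx 0.00097371$
$\left(\sqrt{L + \sqrt{\frac{1}{-482 + 16} + \sqrt{49 + 308}}} + 450\right) + 3266 = \left(\sqrt{\frac{1}{1027} + \sqrt{\frac{1}{-482 + 16} + \sqrt{49 + 308}}} + 450\right) + 3266 = \left(\sqrt{\frac{1}{1027} + \sqrt{\frac{1}{-466} + \sqrt{357}}} + 450\right) + 3266 = \left(\sqrt{\frac{1}{1027} + \sqrt{- \frac{1}{466} + \sqrt{357}}} + 450\right) + 3266 = \left(450 + \sqrt{\frac{1}{1027} + \sqrt{- \frac{1}{466} + \sqrt{357}}}\right) + 3266 = 3716 + \sqrt{\frac{1}{1027} + \sqrt{- \frac{1}{466} + \sqrt{357}}}$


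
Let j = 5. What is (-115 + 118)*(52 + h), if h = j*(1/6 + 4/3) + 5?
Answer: 387/2 ≈ 193.50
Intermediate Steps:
h = 25/2 (h = 5*(1/6 + 4/3) + 5 = 5*(1*(⅙) + 4*(⅓)) + 5 = 5*(⅙ + 4/3) + 5 = 5*(3/2) + 5 = 15/2 + 5 = 25/2 ≈ 12.500)
(-115 + 118)*(52 + h) = (-115 + 118)*(52 + 25/2) = 3*(129/2) = 387/2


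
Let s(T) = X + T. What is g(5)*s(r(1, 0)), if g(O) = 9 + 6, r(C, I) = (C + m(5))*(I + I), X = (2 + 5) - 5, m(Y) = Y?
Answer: 30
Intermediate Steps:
X = 2 (X = 7 - 5 = 2)
r(C, I) = 2*I*(5 + C) (r(C, I) = (C + 5)*(I + I) = (5 + C)*(2*I) = 2*I*(5 + C))
s(T) = 2 + T
g(O) = 15
g(5)*s(r(1, 0)) = 15*(2 + 2*0*(5 + 1)) = 15*(2 + 2*0*6) = 15*(2 + 0) = 15*2 = 30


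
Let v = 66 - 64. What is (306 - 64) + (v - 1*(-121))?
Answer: 365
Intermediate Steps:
v = 2
(306 - 64) + (v - 1*(-121)) = (306 - 64) + (2 - 1*(-121)) = 242 + (2 + 121) = 242 + 123 = 365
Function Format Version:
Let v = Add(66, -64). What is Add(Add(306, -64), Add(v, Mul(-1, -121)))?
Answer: 365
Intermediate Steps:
v = 2
Add(Add(306, -64), Add(v, Mul(-1, -121))) = Add(Add(306, -64), Add(2, Mul(-1, -121))) = Add(242, Add(2, 121)) = Add(242, 123) = 365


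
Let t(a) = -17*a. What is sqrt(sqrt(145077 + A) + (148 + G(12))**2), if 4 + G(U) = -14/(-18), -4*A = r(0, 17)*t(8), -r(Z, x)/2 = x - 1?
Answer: sqrt(1697809 + 81*sqrt(143989))/9 ≈ 146.08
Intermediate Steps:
r(Z, x) = 2 - 2*x (r(Z, x) = -2*(x - 1) = -2*(-1 + x) = 2 - 2*x)
A = -1088 (A = -(2 - 2*17)*(-17*8)/4 = -(2 - 34)*(-136)/4 = -(-8)*(-136) = -1/4*4352 = -1088)
G(U) = -29/9 (G(U) = -4 - 14/(-18) = -4 - 14*(-1/18) = -4 + 7/9 = -29/9)
sqrt(sqrt(145077 + A) + (148 + G(12))**2) = sqrt(sqrt(145077 - 1088) + (148 - 29/9)**2) = sqrt(sqrt(143989) + (1303/9)**2) = sqrt(sqrt(143989) + 1697809/81) = sqrt(1697809/81 + sqrt(143989))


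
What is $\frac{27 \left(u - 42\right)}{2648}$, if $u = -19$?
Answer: $- \frac{1647}{2648} \approx -0.62198$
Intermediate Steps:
$\frac{27 \left(u - 42\right)}{2648} = \frac{27 \left(-19 - 42\right)}{2648} = 27 \left(-61\right) \frac{1}{2648} = \left(-1647\right) \frac{1}{2648} = - \frac{1647}{2648}$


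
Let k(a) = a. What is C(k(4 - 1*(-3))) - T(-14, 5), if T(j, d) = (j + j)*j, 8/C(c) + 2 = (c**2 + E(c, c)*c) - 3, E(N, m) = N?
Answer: -36448/93 ≈ -391.91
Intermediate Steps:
C(c) = 8/(-5 + 2*c**2) (C(c) = 8/(-2 + ((c**2 + c*c) - 3)) = 8/(-2 + ((c**2 + c**2) - 3)) = 8/(-2 + (2*c**2 - 3)) = 8/(-2 + (-3 + 2*c**2)) = 8/(-5 + 2*c**2))
T(j, d) = 2*j**2 (T(j, d) = (2*j)*j = 2*j**2)
C(k(4 - 1*(-3))) - T(-14, 5) = 8/(-5 + 2*(4 - 1*(-3))**2) - 2*(-14)**2 = 8/(-5 + 2*(4 + 3)**2) - 2*196 = 8/(-5 + 2*7**2) - 1*392 = 8/(-5 + 2*49) - 392 = 8/(-5 + 98) - 392 = 8/93 - 392 = -36448/93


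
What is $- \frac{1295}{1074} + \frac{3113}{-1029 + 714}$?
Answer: $- \frac{1250429}{112770} \approx -11.088$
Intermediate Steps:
$- \frac{1295}{1074} + \frac{3113}{-1029 + 714} = \left(-1295\right) \frac{1}{1074} + \frac{3113}{-315} = - \frac{1295}{1074} + 3113 \left(- \frac{1}{315}\right) = - \frac{1295}{1074} - \frac{3113}{315} = - \frac{1250429}{112770}$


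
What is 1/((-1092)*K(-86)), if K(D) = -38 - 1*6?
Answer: 1/48048 ≈ 2.0813e-5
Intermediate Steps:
K(D) = -44 (K(D) = -38 - 6 = -44)
1/((-1092)*K(-86)) = 1/(-1092*(-44)) = -1/1092*(-1/44) = 1/48048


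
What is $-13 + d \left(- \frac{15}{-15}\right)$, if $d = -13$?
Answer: $-26$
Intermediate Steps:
$-13 + d \left(- \frac{15}{-15}\right) = -13 - 13 \left(- \frac{15}{-15}\right) = -13 - 13 \left(\left(-15\right) \left(- \frac{1}{15}\right)\right) = -13 - 13 = -26$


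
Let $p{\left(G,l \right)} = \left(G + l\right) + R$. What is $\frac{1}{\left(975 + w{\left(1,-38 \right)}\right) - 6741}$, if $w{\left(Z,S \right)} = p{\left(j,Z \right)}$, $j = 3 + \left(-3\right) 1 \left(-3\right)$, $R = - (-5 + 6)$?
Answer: $- \frac{1}{5754} \approx -0.00017379$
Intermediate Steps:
$R = -1$ ($R = \left(-1\right) 1 = -1$)
$j = 12$ ($j = 3 - -9 = 3 + 9 = 12$)
$p{\left(G,l \right)} = -1 + G + l$ ($p{\left(G,l \right)} = \left(G + l\right) - 1 = -1 + G + l$)
$w{\left(Z,S \right)} = 11 + Z$ ($w{\left(Z,S \right)} = -1 + 12 + Z = 11 + Z$)
$\frac{1}{\left(975 + w{\left(1,-38 \right)}\right) - 6741} = \frac{1}{\left(975 + \left(11 + 1\right)\right) - 6741} = \frac{1}{\left(975 + 12\right) - 6741} = \frac{1}{987 - 6741} = \frac{1}{-5754} = - \frac{1}{5754}$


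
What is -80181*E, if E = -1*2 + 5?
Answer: -240543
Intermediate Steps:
E = 3 (E = -2 + 5 = 3)
-80181*E = -80181*3 = -240543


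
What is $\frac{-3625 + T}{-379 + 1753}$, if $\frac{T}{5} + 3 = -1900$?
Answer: $- \frac{2190}{229} \approx -9.5633$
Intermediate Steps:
$T = -9515$ ($T = -15 + 5 \left(-1900\right) = -15 - 9500 = -9515$)
$\frac{-3625 + T}{-379 + 1753} = \frac{-3625 - 9515}{-379 + 1753} = - \frac{13140}{1374} = \left(-13140\right) \frac{1}{1374} = - \frac{2190}{229}$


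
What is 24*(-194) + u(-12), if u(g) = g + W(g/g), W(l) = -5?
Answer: -4673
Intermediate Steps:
u(g) = -5 + g (u(g) = g - 5 = -5 + g)
24*(-194) + u(-12) = 24*(-194) + (-5 - 12) = -4656 - 17 = -4673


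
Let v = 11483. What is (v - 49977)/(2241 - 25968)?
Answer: 38494/23727 ≈ 1.6224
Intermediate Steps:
(v - 49977)/(2241 - 25968) = (11483 - 49977)/(2241 - 25968) = -38494/(-23727) = -38494*(-1/23727) = 38494/23727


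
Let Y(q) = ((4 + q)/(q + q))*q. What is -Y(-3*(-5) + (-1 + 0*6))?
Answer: -9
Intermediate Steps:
Y(q) = 2 + q/2 (Y(q) = ((4 + q)/((2*q)))*q = ((4 + q)*(1/(2*q)))*q = ((4 + q)/(2*q))*q = 2 + q/2)
-Y(-3*(-5) + (-1 + 0*6)) = -(2 + (-3*(-5) + (-1 + 0*6))/2) = -(2 + (15 + (-1 + 0))/2) = -(2 + (15 - 1)/2) = -(2 + (½)*14) = -(2 + 7) = -1*9 = -9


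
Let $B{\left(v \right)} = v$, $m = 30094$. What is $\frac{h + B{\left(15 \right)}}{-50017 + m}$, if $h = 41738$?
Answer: $- \frac{41753}{19923} \approx -2.0957$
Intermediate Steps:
$\frac{h + B{\left(15 \right)}}{-50017 + m} = \frac{41738 + 15}{-50017 + 30094} = \frac{41753}{-19923} = 41753 \left(- \frac{1}{19923}\right) = - \frac{41753}{19923}$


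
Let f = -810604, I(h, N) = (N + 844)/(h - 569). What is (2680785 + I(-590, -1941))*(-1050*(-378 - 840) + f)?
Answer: 1455010147965952/1159 ≈ 1.2554e+12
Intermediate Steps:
I(h, N) = (844 + N)/(-569 + h)
(2680785 + I(-590, -1941))*(-1050*(-378 - 840) + f) = (2680785 + (844 - 1941)/(-569 - 590))*(-1050*(-378 - 840) - 810604) = (2680785 - 1097/(-1159))*(-1050*(-1218) - 810604) = (2680785 - 1/1159*(-1097))*(1278900 - 810604) = (2680785 + 1097/1159)*468296 = (3107030912/1159)*468296 = 1455010147965952/1159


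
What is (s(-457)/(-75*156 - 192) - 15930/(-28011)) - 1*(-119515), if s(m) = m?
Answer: 13270487625589/111035604 ≈ 1.1952e+5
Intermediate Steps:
(s(-457)/(-75*156 - 192) - 15930/(-28011)) - 1*(-119515) = (-457/(-75*156 - 192) - 15930/(-28011)) - 1*(-119515) = (-457/(-11700 - 192) - 15930*(-1/28011)) + 119515 = (-457/(-11892) + 5310/9337) + 119515 = (-457*(-1/11892) + 5310/9337) + 119515 = (457/11892 + 5310/9337) + 119515 = 67413529/111035604 + 119515 = 13270487625589/111035604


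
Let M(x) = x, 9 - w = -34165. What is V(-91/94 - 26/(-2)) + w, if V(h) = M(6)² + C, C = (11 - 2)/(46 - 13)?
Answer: 376313/11 ≈ 34210.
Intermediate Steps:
w = 34174 (w = 9 - 1*(-34165) = 9 + 34165 = 34174)
C = 3/11 (C = 9/33 = 9*(1/33) = 3/11 ≈ 0.27273)
V(h) = 399/11 (V(h) = 6² + 3/11 = 36 + 3/11 = 399/11)
V(-91/94 - 26/(-2)) + w = 399/11 + 34174 = 376313/11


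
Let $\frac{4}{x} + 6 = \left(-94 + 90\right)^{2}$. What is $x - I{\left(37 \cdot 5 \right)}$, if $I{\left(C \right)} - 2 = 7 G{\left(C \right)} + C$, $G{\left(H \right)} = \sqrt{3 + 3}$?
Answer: $- \frac{933}{5} - 7 \sqrt{6} \approx -203.75$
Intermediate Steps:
$G{\left(H \right)} = \sqrt{6}$
$I{\left(C \right)} = 2 + C + 7 \sqrt{6}$ ($I{\left(C \right)} = 2 + \left(7 \sqrt{6} + C\right) = 2 + \left(C + 7 \sqrt{6}\right) = 2 + C + 7 \sqrt{6}$)
$x = \frac{2}{5}$ ($x = \frac{4}{-6 + \left(-94 + 90\right)^{2}} = \frac{4}{-6 + \left(-4\right)^{2}} = \frac{4}{-6 + 16} = \frac{4}{10} = 4 \cdot \frac{1}{10} = \frac{2}{5} \approx 0.4$)
$x - I{\left(37 \cdot 5 \right)} = \frac{2}{5} - \left(2 + 37 \cdot 5 + 7 \sqrt{6}\right) = \frac{2}{5} - \left(2 + 185 + 7 \sqrt{6}\right) = \frac{2}{5} - \left(187 + 7 \sqrt{6}\right) = - \frac{933}{5} - 7 \sqrt{6}$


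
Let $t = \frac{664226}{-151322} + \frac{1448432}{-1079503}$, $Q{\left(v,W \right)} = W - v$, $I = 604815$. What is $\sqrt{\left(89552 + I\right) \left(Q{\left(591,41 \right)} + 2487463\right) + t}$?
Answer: $\frac{3 \sqrt{1279967719565024361049508055374074}}{81676276483} \approx 1.3141 \cdot 10^{6}$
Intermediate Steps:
$t = - \frac{468106793391}{81676276483}$ ($t = 664226 \left(- \frac{1}{151322}\right) + 1448432 \left(- \frac{1}{1079503}\right) = - \frac{332113}{75661} - \frac{1448432}{1079503} = - \frac{468106793391}{81676276483} \approx -5.7312$)
$\sqrt{\left(89552 + I\right) \left(Q{\left(591,41 \right)} + 2487463\right) + t} = \sqrt{\left(89552 + 604815\right) \left(\left(41 - 591\right) + 2487463\right) - \frac{468106793391}{81676276483}} = \sqrt{694367 \left(\left(41 - 591\right) + 2487463\right) - \frac{468106793391}{81676276483}} = \sqrt{694367 \left(-550 + 2487463\right) - \frac{468106793391}{81676276483}} = \sqrt{694367 \cdot 2486913 - \frac{468106793391}{81676276483}} = \sqrt{1726830319071 - \frac{468106793391}{81676276483}} = \sqrt{\frac{141041070579201996913902}{81676276483}} = \frac{3 \sqrt{1279967719565024361049508055374074}}{81676276483}$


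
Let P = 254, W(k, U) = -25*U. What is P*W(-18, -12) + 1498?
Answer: 77698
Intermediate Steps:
W(k, U) = -25*U
P*W(-18, -12) + 1498 = 254*(-25*(-12)) + 1498 = 254*300 + 1498 = 76200 + 1498 = 77698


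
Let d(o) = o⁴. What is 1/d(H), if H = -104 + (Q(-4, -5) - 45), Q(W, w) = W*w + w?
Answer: 1/322417936 ≈ 3.1016e-9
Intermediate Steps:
Q(W, w) = w + W*w
H = -134 (H = -104 + (-5*(1 - 4) - 45) = -104 + (-5*(-3) - 45) = -104 + (15 - 45) = -104 - 30 = -134)
1/d(H) = 1/((-134)⁴) = 1/322417936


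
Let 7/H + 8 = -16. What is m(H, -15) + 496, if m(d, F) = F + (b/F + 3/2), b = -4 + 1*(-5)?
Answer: 4831/10 ≈ 483.10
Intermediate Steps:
H = -7/24 (H = 7/(-8 - 16) = 7/(-24) = 7*(-1/24) = -7/24 ≈ -0.29167)
b = -9 (b = -4 - 5 = -9)
m(d, F) = 3/2 + F - 9/F (m(d, F) = F + (-9/F + 3/2) = F + (3/2 - 9/F) = 3/2 + F - 9/F)
m(H, -15) + 496 = (3/2 - 15 - 9/(-15)) + 496 = (3/2 - 15 - 9*(-1/15)) + 496 = (3/2 - 15 + ⅗) + 496 = -129/10 + 496 = 4831/10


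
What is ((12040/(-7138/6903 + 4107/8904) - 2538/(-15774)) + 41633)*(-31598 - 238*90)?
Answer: -33717634322667298360/30852306133 ≈ -1.0929e+9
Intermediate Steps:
((12040/(-7138/6903 + 4107/8904) - 2538/(-15774)) + 41633)*(-31598 - 238*90) = ((12040/(-7138*1/6903 + 4107*(1/8904)) - 2538*(-1/15774)) + 41633)*(-31598 - 21420) = ((12040/(-7138/6903 + 1369/2968) + 423/2629) + 41633)*(-53018) = ((12040/(-11735377/20488104) + 423/2629) + 41633)*(-53018) = ((12040*(-20488104/11735377) + 423/2629) + 41633)*(-53018) = ((-246676772160/11735377 + 423/2629) + 41633)*(-53018) = (-648508269944169/30852306133 + 41633)*(-53018) = (635965791291020/30852306133)*(-53018) = -33717634322667298360/30852306133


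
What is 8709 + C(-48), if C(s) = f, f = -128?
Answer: 8581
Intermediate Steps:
C(s) = -128
8709 + C(-48) = 8709 - 128 = 8581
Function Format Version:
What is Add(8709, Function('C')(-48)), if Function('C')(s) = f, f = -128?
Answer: 8581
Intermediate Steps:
Function('C')(s) = -128
Add(8709, Function('C')(-48)) = Add(8709, -128) = 8581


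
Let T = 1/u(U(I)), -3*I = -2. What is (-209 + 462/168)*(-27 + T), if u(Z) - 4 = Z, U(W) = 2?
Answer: 44275/8 ≈ 5534.4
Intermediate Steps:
I = 2/3 (I = -1/3*(-2) = 2/3 ≈ 0.66667)
u(Z) = 4 + Z
T = 1/6 (T = 1/(4 + 2) = 1/6 ≈ 0.16667)
(-209 + 462/168)*(-27 + T) = (-209 + 462/168)*(-27 + 1/6) = (-209 + 462*(1/168))*(-161/6) = (-209 + 11/4)*(-161/6) = -825/4*(-161/6) = 44275/8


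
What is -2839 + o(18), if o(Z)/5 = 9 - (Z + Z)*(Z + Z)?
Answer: -9274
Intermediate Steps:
o(Z) = 45 - 20*Z² (o(Z) = 5*(9 - (Z + Z)*(Z + Z)) = 5*(9 - 2*Z*2*Z) = 5*(9 - 4*Z²) = 45 - 20*Z²)
-2839 + o(18) = -2839 + (45 - 20*18²) = -2839 + (45 - 20*324) = -2839 + (45 - 6480) = -2839 - 6435 = -9274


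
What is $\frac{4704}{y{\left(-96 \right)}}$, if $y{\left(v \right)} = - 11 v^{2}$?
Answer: $- \frac{49}{1056} \approx -0.046402$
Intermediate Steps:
$\frac{4704}{y{\left(-96 \right)}} = \frac{4704}{\left(-11\right) \left(-96\right)^{2}} = \frac{4704}{\left(-11\right) 9216} = \frac{4704}{-101376} = 4704 \left(- \frac{1}{101376}\right) = - \frac{49}{1056}$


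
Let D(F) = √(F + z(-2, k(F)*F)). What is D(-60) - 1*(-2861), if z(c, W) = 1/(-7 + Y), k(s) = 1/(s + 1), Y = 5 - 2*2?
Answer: 2861 + 19*I*√6/6 ≈ 2861.0 + 7.7567*I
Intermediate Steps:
Y = 1 (Y = 5 - 4 = 1)
k(s) = 1/(1 + s)
z(c, W) = -⅙ (z(c, W) = 1/(-7 + 1) = 1/(-6) = -⅙)
D(F) = √(-⅙ + F) (D(F) = √(F - ⅙) = √(-⅙ + F))
D(-60) - 1*(-2861) = √(-6 + 36*(-60))/6 - 1*(-2861) = √(-6 - 2160)/6 + 2861 = √(-2166)/6 + 2861 = (19*I*√6)/6 + 2861 = 19*I*√6/6 + 2861 = 2861 + 19*I*√6/6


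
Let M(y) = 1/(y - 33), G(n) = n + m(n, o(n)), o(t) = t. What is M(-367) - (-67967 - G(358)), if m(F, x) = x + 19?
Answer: 27480799/400 ≈ 68702.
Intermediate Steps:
m(F, x) = 19 + x
G(n) = 19 + 2*n (G(n) = n + (19 + n) = 19 + 2*n)
M(y) = 1/(-33 + y)
M(-367) - (-67967 - G(358)) = 1/(-33 - 367) - (-67967 - (19 + 2*358)) = 1/(-400) - (-67967 - (19 + 716)) = -1/400 - (-67967 - 1*735) = -1/400 - (-67967 - 735) = -1/400 - 1*(-68702) = -1/400 + 68702 = 27480799/400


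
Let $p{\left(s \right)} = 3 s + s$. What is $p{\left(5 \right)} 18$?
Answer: $360$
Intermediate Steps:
$p{\left(s \right)} = 4 s$
$p{\left(5 \right)} 18 = 4 \cdot 5 \cdot 18 = 20 \cdot 18 = 360$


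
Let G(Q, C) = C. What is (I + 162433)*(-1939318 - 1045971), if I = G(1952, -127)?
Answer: -484530316434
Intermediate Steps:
I = -127
(I + 162433)*(-1939318 - 1045971) = (-127 + 162433)*(-1939318 - 1045971) = 162306*(-2985289) = -484530316434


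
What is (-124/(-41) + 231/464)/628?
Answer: 67007/11947072 ≈ 0.0056087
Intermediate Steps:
(-124/(-41) + 231/464)/628 = (-124*(-1/41) + 231*(1/464))*(1/628) = (124/41 + 231/464)*(1/628) = (67007/19024)*(1/628) = 67007/11947072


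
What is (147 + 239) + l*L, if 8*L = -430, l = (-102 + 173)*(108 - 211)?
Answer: 1573839/4 ≈ 3.9346e+5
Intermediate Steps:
l = -7313 (l = 71*(-103) = -7313)
L = -215/4 (L = (1/8)*(-430) = -215/4 ≈ -53.750)
(147 + 239) + l*L = (147 + 239) - 7313*(-215/4) = 386 + 1572295/4 = 1573839/4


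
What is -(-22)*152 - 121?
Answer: 3223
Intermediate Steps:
-(-22)*152 - 121 = -22*(-152) - 121 = 3344 - 121 = 3223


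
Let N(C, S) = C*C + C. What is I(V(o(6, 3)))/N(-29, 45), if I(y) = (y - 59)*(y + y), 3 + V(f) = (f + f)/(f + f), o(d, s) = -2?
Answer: 61/203 ≈ 0.30049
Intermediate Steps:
V(f) = -2 (V(f) = -3 + (f + f)/(f + f) = -3 + (2*f)/((2*f)) = -3 + (2*f)*(1/(2*f)) = -3 + 1 = -2)
N(C, S) = C + C² (N(C, S) = C² + C = C + C²)
I(y) = 2*y*(-59 + y) (I(y) = (-59 + y)*(2*y) = 2*y*(-59 + y))
I(V(o(6, 3)))/N(-29, 45) = (2*(-2)*(-59 - 2))/((-29*(1 - 29))) = (2*(-2)*(-61))/((-29*(-28))) = 244/812 = 244*(1/812) = 61/203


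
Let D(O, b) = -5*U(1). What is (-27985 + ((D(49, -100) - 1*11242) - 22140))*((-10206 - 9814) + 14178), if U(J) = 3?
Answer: 358593644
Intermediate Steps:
D(O, b) = -15 (D(O, b) = -5*3 = -15)
(-27985 + ((D(49, -100) - 1*11242) - 22140))*((-10206 - 9814) + 14178) = (-27985 + ((-15 - 1*11242) - 22140))*((-10206 - 9814) + 14178) = (-27985 + ((-15 - 11242) - 22140))*(-20020 + 14178) = (-27985 + (-11257 - 22140))*(-5842) = (-27985 - 33397)*(-5842) = -61382*(-5842) = 358593644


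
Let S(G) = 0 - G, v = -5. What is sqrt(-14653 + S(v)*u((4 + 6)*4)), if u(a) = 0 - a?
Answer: I*sqrt(14853) ≈ 121.87*I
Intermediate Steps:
u(a) = -a
S(G) = -G
sqrt(-14653 + S(v)*u((4 + 6)*4)) = sqrt(-14653 + (-1*(-5))*(-(4 + 6)*4)) = sqrt(-14653 + 5*(-10*4)) = sqrt(-14653 + 5*(-1*40)) = sqrt(-14653 + 5*(-40)) = sqrt(-14653 - 200) = sqrt(-14853) = I*sqrt(14853)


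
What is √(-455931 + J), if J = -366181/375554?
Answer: I*√64305013658758070/375554 ≈ 675.23*I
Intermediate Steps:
J = -366181/375554 (J = -366181*1/375554 = -366181/375554 ≈ -0.97504)
√(-455931 + J) = √(-455931 - 366181/375554) = √(-171227076955/375554) = I*√64305013658758070/375554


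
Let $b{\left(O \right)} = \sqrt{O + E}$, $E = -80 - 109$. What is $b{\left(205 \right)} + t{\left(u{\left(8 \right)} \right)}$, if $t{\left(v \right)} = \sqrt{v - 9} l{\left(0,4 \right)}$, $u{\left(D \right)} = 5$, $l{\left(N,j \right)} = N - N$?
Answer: $4$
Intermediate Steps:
$l{\left(N,j \right)} = 0$
$E = -189$
$t{\left(v \right)} = 0$ ($t{\left(v \right)} = \sqrt{v - 9} \cdot 0 = \sqrt{-9 + v} 0 = 0$)
$b{\left(O \right)} = \sqrt{-189 + O}$ ($b{\left(O \right)} = \sqrt{O - 189} = \sqrt{-189 + O}$)
$b{\left(205 \right)} + t{\left(u{\left(8 \right)} \right)} = \sqrt{-189 + 205} + 0 = \sqrt{16} + 0 = 4 + 0 = 4$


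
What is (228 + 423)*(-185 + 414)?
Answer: 149079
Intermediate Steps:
(228 + 423)*(-185 + 414) = 651*229 = 149079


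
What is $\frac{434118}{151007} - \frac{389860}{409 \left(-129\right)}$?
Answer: $\frac{81776088818}{7967280327} \approx 10.264$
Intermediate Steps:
$\frac{434118}{151007} - \frac{389860}{409 \left(-129\right)} = 434118 \cdot \frac{1}{151007} - \frac{389860}{-52761} = \frac{434118}{151007} - - \frac{389860}{52761} = \frac{434118}{151007} + \frac{389860}{52761} = \frac{81776088818}{7967280327}$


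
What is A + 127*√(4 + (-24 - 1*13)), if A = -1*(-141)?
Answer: 141 + 127*I*√33 ≈ 141.0 + 729.56*I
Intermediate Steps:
A = 141
A + 127*√(4 + (-24 - 1*13)) = 141 + 127*√(4 + (-24 - 1*13)) = 141 + 127*√(4 + (-24 - 13)) = 141 + 127*√(4 - 37) = 141 + 127*√(-33) = 141 + 127*(I*√33) = 141 + 127*I*√33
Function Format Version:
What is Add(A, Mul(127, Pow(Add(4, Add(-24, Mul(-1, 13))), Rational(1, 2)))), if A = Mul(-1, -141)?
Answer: Add(141, Mul(127, I, Pow(33, Rational(1, 2)))) ≈ Add(141.00, Mul(729.56, I))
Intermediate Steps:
A = 141
Add(A, Mul(127, Pow(Add(4, Add(-24, Mul(-1, 13))), Rational(1, 2)))) = Add(141, Mul(127, Pow(Add(4, Add(-24, Mul(-1, 13))), Rational(1, 2)))) = Add(141, Mul(127, Pow(Add(4, Add(-24, -13)), Rational(1, 2)))) = Add(141, Mul(127, Pow(Add(4, -37), Rational(1, 2)))) = Add(141, Mul(127, Pow(-33, Rational(1, 2)))) = Add(141, Mul(127, Mul(I, Pow(33, Rational(1, 2))))) = Add(141, Mul(127, I, Pow(33, Rational(1, 2))))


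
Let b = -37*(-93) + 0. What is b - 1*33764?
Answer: -30323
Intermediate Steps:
b = 3441 (b = 3441 + 0 = 3441)
b - 1*33764 = 3441 - 1*33764 = 3441 - 33764 = -30323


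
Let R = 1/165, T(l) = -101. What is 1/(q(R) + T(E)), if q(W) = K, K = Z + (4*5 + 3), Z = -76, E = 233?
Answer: -1/154 ≈ -0.0064935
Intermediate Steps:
R = 1/165 ≈ 0.0060606
K = -53 (K = -76 + (4*5 + 3) = -76 + (20 + 3) = -76 + 23 = -53)
q(W) = -53
1/(q(R) + T(E)) = 1/(-53 - 101) = 1/(-154) = -1/154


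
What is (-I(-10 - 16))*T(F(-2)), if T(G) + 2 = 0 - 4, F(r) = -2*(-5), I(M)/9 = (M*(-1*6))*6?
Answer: 50544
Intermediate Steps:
I(M) = -324*M (I(M) = 9*((M*(-1*6))*6) = 9*((M*(-6))*6) = 9*(-6*M*6) = 9*(-36*M) = -324*M)
F(r) = 10
T(G) = -6 (T(G) = -2 + (0 - 4) = -2 - 4 = -6)
(-I(-10 - 16))*T(F(-2)) = -(-324)*(-10 - 16)*(-6) = -(-324)*(-26)*(-6) = -1*8424*(-6) = -8424*(-6) = 50544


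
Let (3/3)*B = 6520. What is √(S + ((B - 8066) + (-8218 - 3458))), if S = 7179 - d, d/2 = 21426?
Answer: I*√48895 ≈ 221.12*I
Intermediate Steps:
d = 42852 (d = 2*21426 = 42852)
B = 6520
S = -35673 (S = 7179 - 1*42852 = 7179 - 42852 = -35673)
√(S + ((B - 8066) + (-8218 - 3458))) = √(-35673 + ((6520 - 8066) + (-8218 - 3458))) = √(-35673 + (-1546 - 11676)) = √(-35673 - 13222) = √(-48895) = I*√48895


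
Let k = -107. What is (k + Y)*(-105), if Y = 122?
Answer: -1575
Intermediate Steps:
(k + Y)*(-105) = (-107 + 122)*(-105) = 15*(-105) = -1575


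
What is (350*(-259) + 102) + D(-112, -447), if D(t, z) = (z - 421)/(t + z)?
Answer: -50615464/559 ≈ -90547.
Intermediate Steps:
D(t, z) = (-421 + z)/(t + z)
(350*(-259) + 102) + D(-112, -447) = (350*(-259) + 102) + (-421 - 447)/(-112 - 447) = (-90650 + 102) - 868/(-559) = -90548 - 1/559*(-868) = -90548 + 868/559 = -50615464/559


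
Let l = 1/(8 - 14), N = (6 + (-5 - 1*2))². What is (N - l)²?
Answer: 49/36 ≈ 1.3611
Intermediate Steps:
N = 1 (N = (6 + (-5 - 2))² = (6 - 7)² = (-1)² = 1)
l = -⅙ (l = 1/(-6) = -⅙ ≈ -0.16667)
(N - l)² = (1 - 1*(-⅙))² = (1 + ⅙)² = (7/6)² = 49/36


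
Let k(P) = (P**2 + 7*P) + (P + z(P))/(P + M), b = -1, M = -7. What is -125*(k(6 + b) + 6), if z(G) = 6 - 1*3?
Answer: -7750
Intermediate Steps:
z(G) = 3 (z(G) = 6 - 3 = 3)
k(P) = P**2 + 7*P + (3 + P)/(-7 + P) (k(P) = (P**2 + 7*P) + (P + 3)/(P - 7) = (P**2 + 7*P) + (3 + P)/(-7 + P) = P**2 + 7*P + (3 + P)/(-7 + P))
-125*(k(6 + b) + 6) = -125*((3 + (6 - 1)**3 - 48*(6 - 1))/(-7 + (6 - 1)) + 6) = -125*((3 + 5**3 - 48*5)/(-7 + 5) + 6) = -125*((3 + 125 - 240)/(-2) + 6) = -125*(-1/2*(-112) + 6) = -125*(56 + 6) = -125*62 = -7750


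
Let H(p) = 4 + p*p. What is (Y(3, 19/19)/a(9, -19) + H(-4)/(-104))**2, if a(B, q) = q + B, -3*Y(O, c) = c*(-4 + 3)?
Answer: 1936/38025 ≈ 0.050914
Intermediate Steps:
Y(O, c) = c/3 (Y(O, c) = -c*(-4 + 3)/3 = -c*(-1)/3 = -(-1)*c/3 = c/3)
H(p) = 4 + p**2
a(B, q) = B + q
(Y(3, 19/19)/a(9, -19) + H(-4)/(-104))**2 = (((19/19)/3)/(9 - 19) + (4 + (-4)**2)/(-104))**2 = (((19*(1/19))/3)/(-10) + (4 + 16)*(-1/104))**2 = (((1/3)*1)*(-1/10) + 20*(-1/104))**2 = ((1/3)*(-1/10) - 5/26)**2 = (-1/30 - 5/26)**2 = (-44/195)**2 = 1936/38025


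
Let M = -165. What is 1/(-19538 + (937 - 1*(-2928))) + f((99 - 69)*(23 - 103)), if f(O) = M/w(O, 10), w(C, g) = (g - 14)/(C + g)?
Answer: -3090323777/31346 ≈ -98588.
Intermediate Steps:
w(C, g) = (-14 + g)/(C + g)
f(O) = 825/2 + 165*O/4 (f(O) = -165*(O + 10)/(-14 + 10) = -(-825/2 - 165*O/4) = -165*(-5/2 - O/4) = 825/2 + 165*O/4)
1/(-19538 + (937 - 1*(-2928))) + f((99 - 69)*(23 - 103)) = 1/(-19538 + (937 - 1*(-2928))) + (825/2 + 165*((99 - 69)*(23 - 103))/4) = 1/(-19538 + (937 + 2928)) + (825/2 + 165*(30*(-80))/4) = 1/(-19538 + 3865) + (825/2 + (165/4)*(-2400)) = 1/(-15673) + (825/2 - 99000) = -1/15673 - 197175/2 = -3090323777/31346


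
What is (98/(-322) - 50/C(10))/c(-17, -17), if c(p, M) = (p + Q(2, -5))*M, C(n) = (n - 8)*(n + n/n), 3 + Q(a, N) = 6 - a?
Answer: -163/17204 ≈ -0.0094745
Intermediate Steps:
Q(a, N) = 3 - a (Q(a, N) = -3 + (6 - a) = 3 - a)
C(n) = (1 + n)*(-8 + n) (C(n) = (-8 + n)*(n + 1) = (-8 + n)*(1 + n) = (1 + n)*(-8 + n))
c(p, M) = M*(1 + p) (c(p, M) = (p + (3 - 1*2))*M = (p + (3 - 2))*M = (p + 1)*M = (1 + p)*M = M*(1 + p))
(98/(-322) - 50/C(10))/c(-17, -17) = (98/(-322) - 50/(-8 + 10² - 7*10))/((-17*(1 - 17))) = (98*(-1/322) - 50/(-8 + 100 - 70))/((-17*(-16))) = (-7/23 - 50/22)/272 = (-7/23 - 50*1/22)*(1/272) = (-7/23 - 25/11)*(1/272) = -652/253*1/272 = -163/17204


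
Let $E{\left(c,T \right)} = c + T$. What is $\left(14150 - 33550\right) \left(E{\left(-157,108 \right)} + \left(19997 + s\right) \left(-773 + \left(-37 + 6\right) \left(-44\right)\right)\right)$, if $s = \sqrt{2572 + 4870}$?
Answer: $-229272653200 - 699389400 \sqrt{2} \approx -2.3026 \cdot 10^{11}$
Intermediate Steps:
$s = 61 \sqrt{2}$ ($s = \sqrt{7442} = 61 \sqrt{2} \approx 86.267$)
$E{\left(c,T \right)} = T + c$
$\left(14150 - 33550\right) \left(E{\left(-157,108 \right)} + \left(19997 + s\right) \left(-773 + \left(-37 + 6\right) \left(-44\right)\right)\right) = \left(14150 - 33550\right) \left(\left(108 - 157\right) + \left(19997 + 61 \sqrt{2}\right) \left(-773 + \left(-37 + 6\right) \left(-44\right)\right)\right) = - 19400 \left(-49 + \left(19997 + 61 \sqrt{2}\right) \left(-773 - -1364\right)\right) = - 19400 \left(-49 + \left(19997 + 61 \sqrt{2}\right) \left(-773 + 1364\right)\right) = - 19400 \left(-49 + \left(19997 + 61 \sqrt{2}\right) 591\right) = - 19400 \left(-49 + \left(11818227 + 36051 \sqrt{2}\right)\right) = - 19400 \left(11818178 + 36051 \sqrt{2}\right) = -229272653200 - 699389400 \sqrt{2}$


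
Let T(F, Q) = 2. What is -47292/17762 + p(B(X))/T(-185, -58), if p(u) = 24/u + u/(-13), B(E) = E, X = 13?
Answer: -517105/230906 ≈ -2.2395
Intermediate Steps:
p(u) = 24/u - u/13 (p(u) = 24/u + u*(-1/13) = 24/u - u/13)
-47292/17762 + p(B(X))/T(-185, -58) = -47292/17762 + (24/13 - 1/13*13)/2 = -47292*1/17762 + (24*(1/13) - 1)*(½) = -23646/8881 + (24/13 - 1)*(½) = -23646/8881 + (11/13)*(½) = -23646/8881 + 11/26 = -517105/230906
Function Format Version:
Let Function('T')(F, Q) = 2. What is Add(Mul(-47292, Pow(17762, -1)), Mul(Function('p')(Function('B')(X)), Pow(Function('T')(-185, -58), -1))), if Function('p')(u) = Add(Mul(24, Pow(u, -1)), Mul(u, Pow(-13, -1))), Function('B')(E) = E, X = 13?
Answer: Rational(-517105, 230906) ≈ -2.2395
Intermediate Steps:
Function('p')(u) = Add(Mul(24, Pow(u, -1)), Mul(Rational(-1, 13), u)) (Function('p')(u) = Add(Mul(24, Pow(u, -1)), Mul(u, Rational(-1, 13))) = Add(Mul(24, Pow(u, -1)), Mul(Rational(-1, 13), u)))
Add(Mul(-47292, Pow(17762, -1)), Mul(Function('p')(Function('B')(X)), Pow(Function('T')(-185, -58), -1))) = Add(Mul(-47292, Pow(17762, -1)), Mul(Add(Mul(24, Pow(13, -1)), Mul(Rational(-1, 13), 13)), Pow(2, -1))) = Add(Mul(-47292, Rational(1, 17762)), Mul(Add(Mul(24, Rational(1, 13)), -1), Rational(1, 2))) = Add(Rational(-23646, 8881), Mul(Add(Rational(24, 13), -1), Rational(1, 2))) = Add(Rational(-23646, 8881), Mul(Rational(11, 13), Rational(1, 2))) = Add(Rational(-23646, 8881), Rational(11, 26)) = Rational(-517105, 230906)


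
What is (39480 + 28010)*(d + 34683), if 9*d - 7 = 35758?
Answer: 23480580880/9 ≈ 2.6090e+9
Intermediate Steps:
d = 35765/9 (d = 7/9 + (1/9)*35758 = 7/9 + 35758/9 = 35765/9 ≈ 3973.9)
(39480 + 28010)*(d + 34683) = (39480 + 28010)*(35765/9 + 34683) = 67490*(347912/9) = 23480580880/9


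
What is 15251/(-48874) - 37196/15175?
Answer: -2049351229/741662950 ≈ -2.7632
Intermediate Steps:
15251/(-48874) - 37196/15175 = 15251*(-1/48874) - 37196*1/15175 = -15251/48874 - 37196/15175 = -2049351229/741662950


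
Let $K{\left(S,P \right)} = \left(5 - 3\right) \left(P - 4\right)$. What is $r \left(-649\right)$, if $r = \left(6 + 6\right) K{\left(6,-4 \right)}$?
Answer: $124608$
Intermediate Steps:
$K{\left(S,P \right)} = -8 + 2 P$ ($K{\left(S,P \right)} = 2 \left(-4 + P\right) = -8 + 2 P$)
$r = -192$ ($r = \left(6 + 6\right) \left(-8 + 2 \left(-4\right)\right) = 12 \left(-8 - 8\right) = 12 \left(-16\right) = -192$)
$r \left(-649\right) = \left(-192\right) \left(-649\right) = 124608$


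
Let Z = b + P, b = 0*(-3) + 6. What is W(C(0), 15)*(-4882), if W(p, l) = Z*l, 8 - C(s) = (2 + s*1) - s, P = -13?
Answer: 512610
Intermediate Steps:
b = 6 (b = 0 + 6 = 6)
Z = -7 (Z = 6 - 13 = -7)
C(s) = 6 (C(s) = 8 - ((2 + s*1) - s) = 8 - ((2 + s) - s) = 8 - 1*2 = 8 - 2 = 6)
W(p, l) = -7*l
W(C(0), 15)*(-4882) = -7*15*(-4882) = -105*(-4882) = 512610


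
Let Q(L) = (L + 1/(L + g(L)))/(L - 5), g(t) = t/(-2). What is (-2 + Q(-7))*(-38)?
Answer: 741/14 ≈ 52.929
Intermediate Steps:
g(t) = -t/2 (g(t) = t*(-½) = -t/2)
Q(L) = (L + 2/L)/(-5 + L) (Q(L) = (L + 1/(L - L/2))/(L - 5) = (L + 1/(L/2))/(-5 + L) = (L + 2/L)/(-5 + L))
(-2 + Q(-7))*(-38) = (-2 + (2 + (-7)²)/((-7)*(-5 - 7)))*(-38) = (-2 - ⅐*(2 + 49)/(-12))*(-38) = (-2 - ⅐*(-1/12)*51)*(-38) = (-2 + 17/28)*(-38) = -39/28*(-38) = 741/14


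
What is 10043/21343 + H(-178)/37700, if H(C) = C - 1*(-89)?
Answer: 376721573/804631100 ≈ 0.46819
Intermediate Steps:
H(C) = 89 + C (H(C) = C + 89 = 89 + C)
10043/21343 + H(-178)/37700 = 10043/21343 + (89 - 178)/37700 = 10043*(1/21343) - 89*1/37700 = 10043/21343 - 89/37700 = 376721573/804631100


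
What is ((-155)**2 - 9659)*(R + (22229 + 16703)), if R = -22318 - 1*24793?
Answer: -117499514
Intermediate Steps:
R = -47111 (R = -22318 - 24793 = -47111)
((-155)**2 - 9659)*(R + (22229 + 16703)) = ((-155)**2 - 9659)*(-47111 + (22229 + 16703)) = (24025 - 9659)*(-47111 + 38932) = 14366*(-8179) = -117499514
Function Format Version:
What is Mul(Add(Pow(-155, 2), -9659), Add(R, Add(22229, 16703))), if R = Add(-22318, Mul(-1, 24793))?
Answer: -117499514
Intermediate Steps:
R = -47111 (R = Add(-22318, -24793) = -47111)
Mul(Add(Pow(-155, 2), -9659), Add(R, Add(22229, 16703))) = Mul(Add(Pow(-155, 2), -9659), Add(-47111, Add(22229, 16703))) = Mul(Add(24025, -9659), Add(-47111, 38932)) = Mul(14366, -8179) = -117499514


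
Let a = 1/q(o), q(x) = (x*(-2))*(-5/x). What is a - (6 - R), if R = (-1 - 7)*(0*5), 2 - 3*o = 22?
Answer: -59/10 ≈ -5.9000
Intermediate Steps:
o = -20/3 (o = ⅔ - ⅓*22 = ⅔ - 22/3 = -20/3 ≈ -6.6667)
R = 0 (R = -8*0 = 0)
q(x) = 10 (q(x) = (-2*x)*(-5/x) = 10)
a = ⅒ (a = 1/10 = ⅒ ≈ 0.10000)
a - (6 - R) = ⅒ - (6 - 1*0) = ⅒ - (6 + 0) = ⅒ - 1*6 = ⅒ - 6 = -59/10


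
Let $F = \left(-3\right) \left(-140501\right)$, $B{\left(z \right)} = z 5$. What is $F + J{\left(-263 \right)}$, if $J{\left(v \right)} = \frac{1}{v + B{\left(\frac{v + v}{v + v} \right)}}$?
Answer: $\frac{108747773}{258} \approx 4.215 \cdot 10^{5}$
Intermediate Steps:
$B{\left(z \right)} = 5 z$
$J{\left(v \right)} = \frac{1}{5 + v}$ ($J{\left(v \right)} = \frac{1}{v + 5 \frac{v + v}{v + v}} = \frac{1}{v + 5 \frac{2 v}{2 v}} = \frac{1}{v + 5 \cdot 2 v \frac{1}{2 v}} = \frac{1}{v + 5 \cdot 1} = \frac{1}{v + 5} = \frac{1}{5 + v}$)
$F = 421503$
$F + J{\left(-263 \right)} = 421503 + \frac{1}{5 - 263} = 421503 + \frac{1}{-258} = 421503 - \frac{1}{258} = \frac{108747773}{258}$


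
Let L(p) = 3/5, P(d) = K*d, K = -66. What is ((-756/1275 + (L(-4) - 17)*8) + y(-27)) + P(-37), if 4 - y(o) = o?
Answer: 995013/425 ≈ 2341.2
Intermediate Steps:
y(o) = 4 - o
P(d) = -66*d
L(p) = ⅗ (L(p) = 3*(⅕) = ⅗)
((-756/1275 + (L(-4) - 17)*8) + y(-27)) + P(-37) = ((-756/1275 + (⅗ - 17)*8) + (4 - 1*(-27))) - 66*(-37) = ((-756*1/1275 - 82/5*8) + (4 + 27)) + 2442 = ((-252/425 - 656/5) + 31) + 2442 = (-56012/425 + 31) + 2442 = -42837/425 + 2442 = 995013/425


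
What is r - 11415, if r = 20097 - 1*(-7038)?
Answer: 15720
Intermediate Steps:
r = 27135 (r = 20097 + 7038 = 27135)
r - 11415 = 27135 - 11415 = 15720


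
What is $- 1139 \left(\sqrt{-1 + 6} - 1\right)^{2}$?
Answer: $-6834 + 2278 \sqrt{5} \approx -1740.2$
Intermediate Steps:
$- 1139 \left(\sqrt{-1 + 6} - 1\right)^{2} = - 1139 \left(\sqrt{5} - 1\right)^{2} = - 1139 \left(-1 + \sqrt{5}\right)^{2}$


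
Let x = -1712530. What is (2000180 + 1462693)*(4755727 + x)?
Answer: 10538204724981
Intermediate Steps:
(2000180 + 1462693)*(4755727 + x) = (2000180 + 1462693)*(4755727 - 1712530) = 3462873*3043197 = 10538204724981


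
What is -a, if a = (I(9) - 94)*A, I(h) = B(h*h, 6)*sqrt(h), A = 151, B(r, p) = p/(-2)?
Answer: 15553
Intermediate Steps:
B(r, p) = -p/2 (B(r, p) = p*(-1/2) = -p/2)
I(h) = -3*sqrt(h) (I(h) = (-1/2*6)*sqrt(h) = -3*sqrt(h))
a = -15553 (a = (-3*sqrt(9) - 94)*151 = (-3*3 - 94)*151 = (-9 - 94)*151 = -103*151 = -15553)
-a = -1*(-15553) = 15553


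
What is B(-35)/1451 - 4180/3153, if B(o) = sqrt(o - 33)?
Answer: -4180/3153 + 2*I*sqrt(17)/1451 ≈ -1.3257 + 0.0056831*I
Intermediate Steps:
B(o) = sqrt(-33 + o)
B(-35)/1451 - 4180/3153 = sqrt(-33 - 35)/1451 - 4180/3153 = sqrt(-68)*(1/1451) - 4180*1/3153 = (2*I*sqrt(17))*(1/1451) - 4180/3153 = 2*I*sqrt(17)/1451 - 4180/3153 = -4180/3153 + 2*I*sqrt(17)/1451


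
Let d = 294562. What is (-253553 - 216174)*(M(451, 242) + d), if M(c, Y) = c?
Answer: -138575571451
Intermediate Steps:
(-253553 - 216174)*(M(451, 242) + d) = (-253553 - 216174)*(451 + 294562) = -469727*295013 = -138575571451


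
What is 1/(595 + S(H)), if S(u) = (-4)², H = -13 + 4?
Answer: 1/611 ≈ 0.0016367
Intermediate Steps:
H = -9
S(u) = 16
1/(595 + S(H)) = 1/(595 + 16) = 1/611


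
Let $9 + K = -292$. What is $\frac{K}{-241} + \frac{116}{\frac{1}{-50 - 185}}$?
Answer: $- \frac{6569359}{241} \approx -27259.0$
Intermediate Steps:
$K = -301$ ($K = -9 - 292 = -301$)
$\frac{K}{-241} + \frac{116}{\frac{1}{-50 - 185}} = - \frac{301}{-241} + \frac{116}{\frac{1}{-50 - 185}} = \left(-301\right) \left(- \frac{1}{241}\right) + \frac{116}{\frac{1}{-235}} = \frac{301}{241} + \frac{116}{- \frac{1}{235}} = \frac{301}{241} + 116 \left(-235\right) = \frac{301}{241} - 27260 = - \frac{6569359}{241}$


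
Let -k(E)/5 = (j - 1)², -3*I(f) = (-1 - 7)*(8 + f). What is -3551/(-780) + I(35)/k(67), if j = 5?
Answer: 811/260 ≈ 3.1192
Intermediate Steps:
I(f) = 64/3 + 8*f/3 (I(f) = -(-1 - 7)*(8 + f)/3 = -(-8)*(8 + f)/3 = -(-64 - 8*f)/3 = 64/3 + 8*f/3)
k(E) = -80 (k(E) = -5*(5 - 1)² = -5*4² = -5*16 = -80)
-3551/(-780) + I(35)/k(67) = -3551/(-780) + (64/3 + (8/3)*35)/(-80) = -3551*(-1/780) + (64/3 + 280/3)*(-1/80) = 3551/780 + (344/3)*(-1/80) = 3551/780 - 43/30 = 811/260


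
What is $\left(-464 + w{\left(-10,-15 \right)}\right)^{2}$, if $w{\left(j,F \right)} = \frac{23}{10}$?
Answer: $\frac{21316689}{100} \approx 2.1317 \cdot 10^{5}$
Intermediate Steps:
$w{\left(j,F \right)} = \frac{23}{10}$ ($w{\left(j,F \right)} = 23 \cdot \frac{1}{10} = \frac{23}{10}$)
$\left(-464 + w{\left(-10,-15 \right)}\right)^{2} = \left(-464 + \frac{23}{10}\right)^{2} = \left(- \frac{4617}{10}\right)^{2} = \frac{21316689}{100}$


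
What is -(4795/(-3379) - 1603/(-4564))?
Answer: 2352549/2203108 ≈ 1.0678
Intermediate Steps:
-(4795/(-3379) - 1603/(-4564)) = -(4795*(-1/3379) - 1603*(-1/4564)) = -(-4795/3379 + 229/652) = -1*(-2352549/2203108) = 2352549/2203108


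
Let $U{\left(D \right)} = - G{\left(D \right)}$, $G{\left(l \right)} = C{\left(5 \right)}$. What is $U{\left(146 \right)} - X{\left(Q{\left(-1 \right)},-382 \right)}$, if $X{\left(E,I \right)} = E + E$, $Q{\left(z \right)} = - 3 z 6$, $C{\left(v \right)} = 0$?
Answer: $-36$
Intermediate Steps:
$Q{\left(z \right)} = - 18 z$
$G{\left(l \right)} = 0$
$X{\left(E,I \right)} = 2 E$
$U{\left(D \right)} = 0$ ($U{\left(D \right)} = \left(-1\right) 0 = 0$)
$U{\left(146 \right)} - X{\left(Q{\left(-1 \right)},-382 \right)} = 0 - 2 \left(\left(-18\right) \left(-1\right)\right) = 0 - 2 \cdot 18 = 0 - 36 = -36$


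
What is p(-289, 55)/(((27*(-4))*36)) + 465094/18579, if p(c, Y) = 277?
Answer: 601046363/24078384 ≈ 24.962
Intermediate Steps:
p(-289, 55)/(((27*(-4))*36)) + 465094/18579 = 277/(((27*(-4))*36)) + 465094/18579 = 277/((-108*36)) + 465094*(1/18579) = 277/(-3888) + 465094/18579 = 277*(-1/3888) + 465094/18579 = -277/3888 + 465094/18579 = 601046363/24078384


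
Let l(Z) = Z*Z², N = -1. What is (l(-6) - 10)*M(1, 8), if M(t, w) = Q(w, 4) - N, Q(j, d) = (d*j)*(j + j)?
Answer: -115938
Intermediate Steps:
Q(j, d) = 2*d*j² (Q(j, d) = (d*j)*(2*j) = 2*d*j²)
M(t, w) = 1 + 8*w² (M(t, w) = 2*4*w² - 1*(-1) = 8*w² + 1 = 1 + 8*w²)
l(Z) = Z³
(l(-6) - 10)*M(1, 8) = ((-6)³ - 10)*(1 + 8*8²) = (-216 - 10)*(1 + 8*64) = -226*(1 + 512) = -226*513 = -115938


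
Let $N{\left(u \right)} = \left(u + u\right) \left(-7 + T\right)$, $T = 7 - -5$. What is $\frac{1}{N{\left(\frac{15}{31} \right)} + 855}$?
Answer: $\frac{31}{26655} \approx 0.001163$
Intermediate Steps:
$T = 12$ ($T = 7 + 5 = 12$)
$N{\left(u \right)} = 10 u$ ($N{\left(u \right)} = \left(u + u\right) \left(-7 + 12\right) = 2 u 5 = 10 u$)
$\frac{1}{N{\left(\frac{15}{31} \right)} + 855} = \frac{1}{10 \cdot \frac{15}{31} + 855} = \frac{1}{\frac{150}{31} + 855} = \frac{1}{\frac{26655}{31}} = \frac{31}{26655}$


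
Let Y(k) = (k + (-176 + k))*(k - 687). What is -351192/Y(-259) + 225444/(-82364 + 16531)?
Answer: -994938486/251284561 ≈ -3.9594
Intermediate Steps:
Y(k) = (-687 + k)*(-176 + 2*k) (Y(k) = (-176 + 2*k)*(-687 + k) = (-687 + k)*(-176 + 2*k))
-351192/Y(-259) + 225444/(-82364 + 16531) = -351192/(120912 - 1550*(-259) + 2*(-259)²) + 225444/(-82364 + 16531) = -351192/(120912 + 401450 + 2*67081) + 225444/(-65833) = -351192/(120912 + 401450 + 134162) + 225444*(-1/65833) = -351192/656524 - 225444/65833 = -351192*1/656524 - 225444/65833 = -87798/164131 - 225444/65833 = -994938486/251284561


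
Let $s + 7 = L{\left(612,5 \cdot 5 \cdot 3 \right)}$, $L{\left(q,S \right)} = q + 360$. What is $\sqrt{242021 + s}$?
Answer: $\sqrt{242986} \approx 492.94$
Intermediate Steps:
$L{\left(q,S \right)} = 360 + q$
$s = 965$ ($s = -7 + \left(360 + 612\right) = -7 + 972 = 965$)
$\sqrt{242021 + s} = \sqrt{242021 + 965} = \sqrt{242986}$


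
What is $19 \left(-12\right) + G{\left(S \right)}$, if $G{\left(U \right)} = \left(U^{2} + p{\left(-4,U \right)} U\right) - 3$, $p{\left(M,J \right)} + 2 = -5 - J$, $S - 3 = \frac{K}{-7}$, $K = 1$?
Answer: $-251$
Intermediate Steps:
$S = \frac{20}{7}$ ($S = 3 + 1 \frac{1}{-7} = 3 + 1 \left(- \frac{1}{7}\right) = 3 - \frac{1}{7} = \frac{20}{7} \approx 2.8571$)
$p{\left(M,J \right)} = -7 - J$ ($p{\left(M,J \right)} = -2 - \left(5 + J\right) = -7 - J$)
$G{\left(U \right)} = -3 + U^{2} + U \left(-7 - U\right)$ ($G{\left(U \right)} = \left(U^{2} + \left(-7 - U\right) U\right) - 3 = \left(U^{2} + U \left(-7 - U\right)\right) - 3 = -3 + U^{2} + U \left(-7 - U\right)$)
$19 \left(-12\right) + G{\left(S \right)} = 19 \left(-12\right) - 23 = -228 - 23 = -251$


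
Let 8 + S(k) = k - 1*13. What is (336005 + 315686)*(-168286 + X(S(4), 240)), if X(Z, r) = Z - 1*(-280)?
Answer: -109499076893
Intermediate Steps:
S(k) = -21 + k (S(k) = -8 + (k - 1*13) = -8 + (k - 13) = -8 + (-13 + k) = -21 + k)
X(Z, r) = 280 + Z (X(Z, r) = Z + 280 = 280 + Z)
(336005 + 315686)*(-168286 + X(S(4), 240)) = (336005 + 315686)*(-168286 + (280 + (-21 + 4))) = 651691*(-168286 + (280 - 17)) = 651691*(-168286 + 263) = 651691*(-168023) = -109499076893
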